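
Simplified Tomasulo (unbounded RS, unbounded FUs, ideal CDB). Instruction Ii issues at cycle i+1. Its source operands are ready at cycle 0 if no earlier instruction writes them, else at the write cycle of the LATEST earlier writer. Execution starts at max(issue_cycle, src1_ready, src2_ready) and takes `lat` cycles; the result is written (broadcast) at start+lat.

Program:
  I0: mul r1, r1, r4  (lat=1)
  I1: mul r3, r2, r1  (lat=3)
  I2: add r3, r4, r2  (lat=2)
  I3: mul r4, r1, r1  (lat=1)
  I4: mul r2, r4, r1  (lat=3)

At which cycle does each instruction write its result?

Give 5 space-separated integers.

Answer: 2 5 5 5 8

Derivation:
I0 mul r1: issue@1 deps=(None,None) exec_start@1 write@2
I1 mul r3: issue@2 deps=(None,0) exec_start@2 write@5
I2 add r3: issue@3 deps=(None,None) exec_start@3 write@5
I3 mul r4: issue@4 deps=(0,0) exec_start@4 write@5
I4 mul r2: issue@5 deps=(3,0) exec_start@5 write@8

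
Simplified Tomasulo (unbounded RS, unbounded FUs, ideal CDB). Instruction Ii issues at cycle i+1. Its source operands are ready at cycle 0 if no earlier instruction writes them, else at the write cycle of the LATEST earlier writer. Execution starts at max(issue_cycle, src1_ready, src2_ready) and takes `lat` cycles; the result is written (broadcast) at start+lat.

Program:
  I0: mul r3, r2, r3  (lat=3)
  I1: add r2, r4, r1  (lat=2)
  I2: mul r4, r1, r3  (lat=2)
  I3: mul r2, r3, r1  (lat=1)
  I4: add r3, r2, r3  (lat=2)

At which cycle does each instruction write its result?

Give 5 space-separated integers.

I0 mul r3: issue@1 deps=(None,None) exec_start@1 write@4
I1 add r2: issue@2 deps=(None,None) exec_start@2 write@4
I2 mul r4: issue@3 deps=(None,0) exec_start@4 write@6
I3 mul r2: issue@4 deps=(0,None) exec_start@4 write@5
I4 add r3: issue@5 deps=(3,0) exec_start@5 write@7

Answer: 4 4 6 5 7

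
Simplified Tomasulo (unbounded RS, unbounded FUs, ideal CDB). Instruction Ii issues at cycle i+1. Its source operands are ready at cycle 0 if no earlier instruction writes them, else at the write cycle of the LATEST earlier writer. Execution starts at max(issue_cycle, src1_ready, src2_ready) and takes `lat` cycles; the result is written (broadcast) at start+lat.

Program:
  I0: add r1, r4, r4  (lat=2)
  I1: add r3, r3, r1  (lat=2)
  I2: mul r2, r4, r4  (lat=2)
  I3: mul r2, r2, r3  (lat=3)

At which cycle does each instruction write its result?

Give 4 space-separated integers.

Answer: 3 5 5 8

Derivation:
I0 add r1: issue@1 deps=(None,None) exec_start@1 write@3
I1 add r3: issue@2 deps=(None,0) exec_start@3 write@5
I2 mul r2: issue@3 deps=(None,None) exec_start@3 write@5
I3 mul r2: issue@4 deps=(2,1) exec_start@5 write@8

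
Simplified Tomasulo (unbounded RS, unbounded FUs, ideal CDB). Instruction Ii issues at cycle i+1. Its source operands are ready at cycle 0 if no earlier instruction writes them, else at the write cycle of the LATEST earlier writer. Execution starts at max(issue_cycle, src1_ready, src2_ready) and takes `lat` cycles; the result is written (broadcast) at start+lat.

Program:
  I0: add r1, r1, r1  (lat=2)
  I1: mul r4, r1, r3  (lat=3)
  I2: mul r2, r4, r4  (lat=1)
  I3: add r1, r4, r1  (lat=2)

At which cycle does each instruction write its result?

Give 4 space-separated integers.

Answer: 3 6 7 8

Derivation:
I0 add r1: issue@1 deps=(None,None) exec_start@1 write@3
I1 mul r4: issue@2 deps=(0,None) exec_start@3 write@6
I2 mul r2: issue@3 deps=(1,1) exec_start@6 write@7
I3 add r1: issue@4 deps=(1,0) exec_start@6 write@8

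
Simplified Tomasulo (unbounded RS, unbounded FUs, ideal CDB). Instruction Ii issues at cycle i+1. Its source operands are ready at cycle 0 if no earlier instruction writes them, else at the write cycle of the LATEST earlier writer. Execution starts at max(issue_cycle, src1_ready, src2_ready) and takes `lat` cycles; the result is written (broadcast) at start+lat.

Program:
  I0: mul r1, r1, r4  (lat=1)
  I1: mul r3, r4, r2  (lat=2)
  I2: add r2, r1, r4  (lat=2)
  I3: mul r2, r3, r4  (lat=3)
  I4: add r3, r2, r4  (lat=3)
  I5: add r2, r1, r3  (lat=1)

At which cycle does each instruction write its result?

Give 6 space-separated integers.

Answer: 2 4 5 7 10 11

Derivation:
I0 mul r1: issue@1 deps=(None,None) exec_start@1 write@2
I1 mul r3: issue@2 deps=(None,None) exec_start@2 write@4
I2 add r2: issue@3 deps=(0,None) exec_start@3 write@5
I3 mul r2: issue@4 deps=(1,None) exec_start@4 write@7
I4 add r3: issue@5 deps=(3,None) exec_start@7 write@10
I5 add r2: issue@6 deps=(0,4) exec_start@10 write@11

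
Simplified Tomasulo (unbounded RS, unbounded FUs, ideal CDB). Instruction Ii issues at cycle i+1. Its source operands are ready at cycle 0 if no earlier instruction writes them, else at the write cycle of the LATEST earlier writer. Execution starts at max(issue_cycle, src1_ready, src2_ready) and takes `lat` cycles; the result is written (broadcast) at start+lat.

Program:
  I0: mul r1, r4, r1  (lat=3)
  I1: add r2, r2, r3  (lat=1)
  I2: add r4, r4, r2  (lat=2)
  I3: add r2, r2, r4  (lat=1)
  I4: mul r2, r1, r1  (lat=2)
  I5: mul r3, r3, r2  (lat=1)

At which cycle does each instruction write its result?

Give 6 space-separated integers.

I0 mul r1: issue@1 deps=(None,None) exec_start@1 write@4
I1 add r2: issue@2 deps=(None,None) exec_start@2 write@3
I2 add r4: issue@3 deps=(None,1) exec_start@3 write@5
I3 add r2: issue@4 deps=(1,2) exec_start@5 write@6
I4 mul r2: issue@5 deps=(0,0) exec_start@5 write@7
I5 mul r3: issue@6 deps=(None,4) exec_start@7 write@8

Answer: 4 3 5 6 7 8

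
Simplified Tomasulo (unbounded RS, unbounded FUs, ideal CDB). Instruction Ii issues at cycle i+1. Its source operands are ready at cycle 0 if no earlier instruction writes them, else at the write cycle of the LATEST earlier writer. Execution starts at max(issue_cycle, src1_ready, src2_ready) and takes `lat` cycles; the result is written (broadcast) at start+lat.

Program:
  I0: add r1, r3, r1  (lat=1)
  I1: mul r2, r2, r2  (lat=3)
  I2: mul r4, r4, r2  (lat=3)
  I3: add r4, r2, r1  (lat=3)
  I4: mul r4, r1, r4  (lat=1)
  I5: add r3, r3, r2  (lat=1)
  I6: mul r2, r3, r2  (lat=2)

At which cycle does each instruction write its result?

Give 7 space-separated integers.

Answer: 2 5 8 8 9 7 9

Derivation:
I0 add r1: issue@1 deps=(None,None) exec_start@1 write@2
I1 mul r2: issue@2 deps=(None,None) exec_start@2 write@5
I2 mul r4: issue@3 deps=(None,1) exec_start@5 write@8
I3 add r4: issue@4 deps=(1,0) exec_start@5 write@8
I4 mul r4: issue@5 deps=(0,3) exec_start@8 write@9
I5 add r3: issue@6 deps=(None,1) exec_start@6 write@7
I6 mul r2: issue@7 deps=(5,1) exec_start@7 write@9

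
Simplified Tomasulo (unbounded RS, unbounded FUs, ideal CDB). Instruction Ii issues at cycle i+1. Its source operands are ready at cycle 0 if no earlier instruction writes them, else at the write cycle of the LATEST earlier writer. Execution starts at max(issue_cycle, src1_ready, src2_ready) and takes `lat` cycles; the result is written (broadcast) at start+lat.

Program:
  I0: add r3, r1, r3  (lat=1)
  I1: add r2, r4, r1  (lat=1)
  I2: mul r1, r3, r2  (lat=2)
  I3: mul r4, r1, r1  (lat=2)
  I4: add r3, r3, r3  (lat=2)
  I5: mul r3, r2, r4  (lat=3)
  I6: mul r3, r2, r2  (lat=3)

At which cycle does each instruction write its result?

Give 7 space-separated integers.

Answer: 2 3 5 7 7 10 10

Derivation:
I0 add r3: issue@1 deps=(None,None) exec_start@1 write@2
I1 add r2: issue@2 deps=(None,None) exec_start@2 write@3
I2 mul r1: issue@3 deps=(0,1) exec_start@3 write@5
I3 mul r4: issue@4 deps=(2,2) exec_start@5 write@7
I4 add r3: issue@5 deps=(0,0) exec_start@5 write@7
I5 mul r3: issue@6 deps=(1,3) exec_start@7 write@10
I6 mul r3: issue@7 deps=(1,1) exec_start@7 write@10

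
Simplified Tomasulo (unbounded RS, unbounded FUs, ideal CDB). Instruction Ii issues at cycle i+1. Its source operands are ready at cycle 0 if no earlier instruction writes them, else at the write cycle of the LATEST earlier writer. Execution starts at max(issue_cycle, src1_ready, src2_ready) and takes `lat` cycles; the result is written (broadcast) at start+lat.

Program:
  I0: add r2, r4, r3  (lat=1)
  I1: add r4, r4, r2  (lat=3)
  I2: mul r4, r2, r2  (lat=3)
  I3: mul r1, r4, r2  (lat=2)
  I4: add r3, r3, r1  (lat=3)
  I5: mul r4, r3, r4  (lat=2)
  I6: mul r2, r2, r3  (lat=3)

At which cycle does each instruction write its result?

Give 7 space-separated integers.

I0 add r2: issue@1 deps=(None,None) exec_start@1 write@2
I1 add r4: issue@2 deps=(None,0) exec_start@2 write@5
I2 mul r4: issue@3 deps=(0,0) exec_start@3 write@6
I3 mul r1: issue@4 deps=(2,0) exec_start@6 write@8
I4 add r3: issue@5 deps=(None,3) exec_start@8 write@11
I5 mul r4: issue@6 deps=(4,2) exec_start@11 write@13
I6 mul r2: issue@7 deps=(0,4) exec_start@11 write@14

Answer: 2 5 6 8 11 13 14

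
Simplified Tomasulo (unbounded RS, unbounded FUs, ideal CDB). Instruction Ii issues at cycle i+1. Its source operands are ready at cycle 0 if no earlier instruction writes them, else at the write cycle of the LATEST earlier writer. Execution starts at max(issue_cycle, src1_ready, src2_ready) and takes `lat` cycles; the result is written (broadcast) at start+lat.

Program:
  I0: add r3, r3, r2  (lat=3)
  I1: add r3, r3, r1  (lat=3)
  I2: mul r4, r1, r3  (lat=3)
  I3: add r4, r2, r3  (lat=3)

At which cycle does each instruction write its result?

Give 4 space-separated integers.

I0 add r3: issue@1 deps=(None,None) exec_start@1 write@4
I1 add r3: issue@2 deps=(0,None) exec_start@4 write@7
I2 mul r4: issue@3 deps=(None,1) exec_start@7 write@10
I3 add r4: issue@4 deps=(None,1) exec_start@7 write@10

Answer: 4 7 10 10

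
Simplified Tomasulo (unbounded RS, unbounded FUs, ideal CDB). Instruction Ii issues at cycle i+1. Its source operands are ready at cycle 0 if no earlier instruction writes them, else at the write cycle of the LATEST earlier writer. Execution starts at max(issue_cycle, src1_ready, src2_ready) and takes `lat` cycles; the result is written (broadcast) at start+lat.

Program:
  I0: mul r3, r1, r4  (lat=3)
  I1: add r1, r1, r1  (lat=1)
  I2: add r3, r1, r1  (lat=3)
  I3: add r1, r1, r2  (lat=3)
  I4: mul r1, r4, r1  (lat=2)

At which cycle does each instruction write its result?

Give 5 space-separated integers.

Answer: 4 3 6 7 9

Derivation:
I0 mul r3: issue@1 deps=(None,None) exec_start@1 write@4
I1 add r1: issue@2 deps=(None,None) exec_start@2 write@3
I2 add r3: issue@3 deps=(1,1) exec_start@3 write@6
I3 add r1: issue@4 deps=(1,None) exec_start@4 write@7
I4 mul r1: issue@5 deps=(None,3) exec_start@7 write@9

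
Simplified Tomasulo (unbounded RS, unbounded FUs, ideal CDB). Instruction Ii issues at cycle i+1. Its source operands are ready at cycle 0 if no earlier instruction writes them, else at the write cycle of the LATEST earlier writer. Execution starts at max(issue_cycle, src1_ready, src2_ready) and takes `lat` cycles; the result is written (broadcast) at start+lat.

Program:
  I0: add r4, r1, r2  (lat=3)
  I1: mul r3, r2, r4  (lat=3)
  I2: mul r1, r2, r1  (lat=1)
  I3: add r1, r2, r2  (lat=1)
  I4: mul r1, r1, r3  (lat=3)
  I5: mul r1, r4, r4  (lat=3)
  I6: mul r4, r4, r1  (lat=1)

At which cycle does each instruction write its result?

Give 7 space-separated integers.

Answer: 4 7 4 5 10 9 10

Derivation:
I0 add r4: issue@1 deps=(None,None) exec_start@1 write@4
I1 mul r3: issue@2 deps=(None,0) exec_start@4 write@7
I2 mul r1: issue@3 deps=(None,None) exec_start@3 write@4
I3 add r1: issue@4 deps=(None,None) exec_start@4 write@5
I4 mul r1: issue@5 deps=(3,1) exec_start@7 write@10
I5 mul r1: issue@6 deps=(0,0) exec_start@6 write@9
I6 mul r4: issue@7 deps=(0,5) exec_start@9 write@10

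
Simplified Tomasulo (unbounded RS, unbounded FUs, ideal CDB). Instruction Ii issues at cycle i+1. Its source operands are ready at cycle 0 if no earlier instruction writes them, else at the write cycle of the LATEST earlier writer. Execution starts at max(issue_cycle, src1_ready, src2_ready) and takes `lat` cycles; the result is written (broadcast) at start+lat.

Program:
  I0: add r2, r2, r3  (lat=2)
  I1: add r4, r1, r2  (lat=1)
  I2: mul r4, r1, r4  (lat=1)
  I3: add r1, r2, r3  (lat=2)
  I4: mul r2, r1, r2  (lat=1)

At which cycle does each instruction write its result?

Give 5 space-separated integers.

I0 add r2: issue@1 deps=(None,None) exec_start@1 write@3
I1 add r4: issue@2 deps=(None,0) exec_start@3 write@4
I2 mul r4: issue@3 deps=(None,1) exec_start@4 write@5
I3 add r1: issue@4 deps=(0,None) exec_start@4 write@6
I4 mul r2: issue@5 deps=(3,0) exec_start@6 write@7

Answer: 3 4 5 6 7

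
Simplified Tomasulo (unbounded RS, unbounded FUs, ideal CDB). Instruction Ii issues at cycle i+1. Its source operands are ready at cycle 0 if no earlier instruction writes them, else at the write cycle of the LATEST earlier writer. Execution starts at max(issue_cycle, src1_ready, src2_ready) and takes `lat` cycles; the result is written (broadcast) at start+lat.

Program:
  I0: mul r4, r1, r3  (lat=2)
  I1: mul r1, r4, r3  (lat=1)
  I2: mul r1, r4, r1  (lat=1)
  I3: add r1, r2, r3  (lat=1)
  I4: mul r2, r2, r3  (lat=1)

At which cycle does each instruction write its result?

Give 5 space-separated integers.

Answer: 3 4 5 5 6

Derivation:
I0 mul r4: issue@1 deps=(None,None) exec_start@1 write@3
I1 mul r1: issue@2 deps=(0,None) exec_start@3 write@4
I2 mul r1: issue@3 deps=(0,1) exec_start@4 write@5
I3 add r1: issue@4 deps=(None,None) exec_start@4 write@5
I4 mul r2: issue@5 deps=(None,None) exec_start@5 write@6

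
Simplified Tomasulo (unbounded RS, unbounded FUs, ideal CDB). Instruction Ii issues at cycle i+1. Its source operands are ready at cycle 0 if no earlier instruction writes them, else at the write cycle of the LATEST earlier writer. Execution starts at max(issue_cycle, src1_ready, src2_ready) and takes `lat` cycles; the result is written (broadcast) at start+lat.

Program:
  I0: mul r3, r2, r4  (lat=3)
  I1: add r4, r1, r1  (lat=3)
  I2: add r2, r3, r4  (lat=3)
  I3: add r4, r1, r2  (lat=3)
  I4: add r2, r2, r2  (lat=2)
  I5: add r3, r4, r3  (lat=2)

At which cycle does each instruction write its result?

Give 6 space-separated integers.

I0 mul r3: issue@1 deps=(None,None) exec_start@1 write@4
I1 add r4: issue@2 deps=(None,None) exec_start@2 write@5
I2 add r2: issue@3 deps=(0,1) exec_start@5 write@8
I3 add r4: issue@4 deps=(None,2) exec_start@8 write@11
I4 add r2: issue@5 deps=(2,2) exec_start@8 write@10
I5 add r3: issue@6 deps=(3,0) exec_start@11 write@13

Answer: 4 5 8 11 10 13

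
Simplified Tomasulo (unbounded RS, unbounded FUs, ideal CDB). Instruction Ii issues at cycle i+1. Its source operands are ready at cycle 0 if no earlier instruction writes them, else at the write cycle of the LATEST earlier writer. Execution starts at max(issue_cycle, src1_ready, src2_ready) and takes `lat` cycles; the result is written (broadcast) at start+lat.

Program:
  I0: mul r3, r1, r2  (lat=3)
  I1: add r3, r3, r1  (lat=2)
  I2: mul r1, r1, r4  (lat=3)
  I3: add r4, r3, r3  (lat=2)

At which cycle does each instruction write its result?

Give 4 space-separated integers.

Answer: 4 6 6 8

Derivation:
I0 mul r3: issue@1 deps=(None,None) exec_start@1 write@4
I1 add r3: issue@2 deps=(0,None) exec_start@4 write@6
I2 mul r1: issue@3 deps=(None,None) exec_start@3 write@6
I3 add r4: issue@4 deps=(1,1) exec_start@6 write@8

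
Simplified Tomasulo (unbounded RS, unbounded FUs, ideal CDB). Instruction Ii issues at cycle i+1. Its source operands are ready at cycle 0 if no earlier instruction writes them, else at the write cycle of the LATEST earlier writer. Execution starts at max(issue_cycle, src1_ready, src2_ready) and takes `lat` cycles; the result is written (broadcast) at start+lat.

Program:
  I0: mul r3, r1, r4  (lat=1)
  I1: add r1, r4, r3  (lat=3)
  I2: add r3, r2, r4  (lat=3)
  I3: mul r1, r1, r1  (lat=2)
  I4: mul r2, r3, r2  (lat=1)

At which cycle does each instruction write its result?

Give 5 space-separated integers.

Answer: 2 5 6 7 7

Derivation:
I0 mul r3: issue@1 deps=(None,None) exec_start@1 write@2
I1 add r1: issue@2 deps=(None,0) exec_start@2 write@5
I2 add r3: issue@3 deps=(None,None) exec_start@3 write@6
I3 mul r1: issue@4 deps=(1,1) exec_start@5 write@7
I4 mul r2: issue@5 deps=(2,None) exec_start@6 write@7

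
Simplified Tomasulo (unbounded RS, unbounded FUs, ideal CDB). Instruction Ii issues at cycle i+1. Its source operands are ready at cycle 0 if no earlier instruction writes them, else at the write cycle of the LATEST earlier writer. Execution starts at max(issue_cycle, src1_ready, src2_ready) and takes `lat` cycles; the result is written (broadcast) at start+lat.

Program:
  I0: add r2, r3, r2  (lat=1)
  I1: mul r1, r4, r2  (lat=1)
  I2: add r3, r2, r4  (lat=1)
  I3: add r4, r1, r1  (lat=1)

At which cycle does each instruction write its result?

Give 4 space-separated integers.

I0 add r2: issue@1 deps=(None,None) exec_start@1 write@2
I1 mul r1: issue@2 deps=(None,0) exec_start@2 write@3
I2 add r3: issue@3 deps=(0,None) exec_start@3 write@4
I3 add r4: issue@4 deps=(1,1) exec_start@4 write@5

Answer: 2 3 4 5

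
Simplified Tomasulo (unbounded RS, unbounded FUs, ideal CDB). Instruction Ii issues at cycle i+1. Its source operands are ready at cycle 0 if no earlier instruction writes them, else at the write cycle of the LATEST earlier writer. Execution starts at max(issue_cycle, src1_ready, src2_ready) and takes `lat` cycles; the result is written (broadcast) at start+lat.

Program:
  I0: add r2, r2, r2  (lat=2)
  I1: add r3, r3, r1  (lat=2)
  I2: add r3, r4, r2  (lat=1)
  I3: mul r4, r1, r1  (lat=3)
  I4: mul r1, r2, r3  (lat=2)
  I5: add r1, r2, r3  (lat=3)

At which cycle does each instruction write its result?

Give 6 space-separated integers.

I0 add r2: issue@1 deps=(None,None) exec_start@1 write@3
I1 add r3: issue@2 deps=(None,None) exec_start@2 write@4
I2 add r3: issue@3 deps=(None,0) exec_start@3 write@4
I3 mul r4: issue@4 deps=(None,None) exec_start@4 write@7
I4 mul r1: issue@5 deps=(0,2) exec_start@5 write@7
I5 add r1: issue@6 deps=(0,2) exec_start@6 write@9

Answer: 3 4 4 7 7 9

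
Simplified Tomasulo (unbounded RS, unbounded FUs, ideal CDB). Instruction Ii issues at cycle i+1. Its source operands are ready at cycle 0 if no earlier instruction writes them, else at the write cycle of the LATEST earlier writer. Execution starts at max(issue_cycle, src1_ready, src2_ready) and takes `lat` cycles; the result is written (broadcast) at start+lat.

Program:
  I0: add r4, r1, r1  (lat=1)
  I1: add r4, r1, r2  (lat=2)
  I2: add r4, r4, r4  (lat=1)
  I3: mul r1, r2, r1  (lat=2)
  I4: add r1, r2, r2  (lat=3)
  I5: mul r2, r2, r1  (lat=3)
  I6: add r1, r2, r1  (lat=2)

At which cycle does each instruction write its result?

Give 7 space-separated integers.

I0 add r4: issue@1 deps=(None,None) exec_start@1 write@2
I1 add r4: issue@2 deps=(None,None) exec_start@2 write@4
I2 add r4: issue@3 deps=(1,1) exec_start@4 write@5
I3 mul r1: issue@4 deps=(None,None) exec_start@4 write@6
I4 add r1: issue@5 deps=(None,None) exec_start@5 write@8
I5 mul r2: issue@6 deps=(None,4) exec_start@8 write@11
I6 add r1: issue@7 deps=(5,4) exec_start@11 write@13

Answer: 2 4 5 6 8 11 13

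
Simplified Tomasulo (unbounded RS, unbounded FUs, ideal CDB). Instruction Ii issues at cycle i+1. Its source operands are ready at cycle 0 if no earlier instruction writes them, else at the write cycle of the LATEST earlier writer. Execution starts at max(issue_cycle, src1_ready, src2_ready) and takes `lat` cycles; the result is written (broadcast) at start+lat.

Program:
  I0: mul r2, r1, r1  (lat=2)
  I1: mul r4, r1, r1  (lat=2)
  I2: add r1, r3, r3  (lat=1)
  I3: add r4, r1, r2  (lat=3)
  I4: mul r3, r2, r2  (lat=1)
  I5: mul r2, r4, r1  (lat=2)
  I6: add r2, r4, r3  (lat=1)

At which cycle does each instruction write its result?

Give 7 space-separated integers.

Answer: 3 4 4 7 6 9 8

Derivation:
I0 mul r2: issue@1 deps=(None,None) exec_start@1 write@3
I1 mul r4: issue@2 deps=(None,None) exec_start@2 write@4
I2 add r1: issue@3 deps=(None,None) exec_start@3 write@4
I3 add r4: issue@4 deps=(2,0) exec_start@4 write@7
I4 mul r3: issue@5 deps=(0,0) exec_start@5 write@6
I5 mul r2: issue@6 deps=(3,2) exec_start@7 write@9
I6 add r2: issue@7 deps=(3,4) exec_start@7 write@8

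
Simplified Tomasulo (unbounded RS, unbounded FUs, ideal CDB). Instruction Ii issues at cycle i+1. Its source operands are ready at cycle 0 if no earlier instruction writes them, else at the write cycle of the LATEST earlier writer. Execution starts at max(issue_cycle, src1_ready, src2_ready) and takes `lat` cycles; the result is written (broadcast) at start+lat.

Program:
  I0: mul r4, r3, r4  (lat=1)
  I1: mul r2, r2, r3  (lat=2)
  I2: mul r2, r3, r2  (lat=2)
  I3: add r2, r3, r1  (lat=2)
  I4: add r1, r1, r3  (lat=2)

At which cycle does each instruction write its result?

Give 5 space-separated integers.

Answer: 2 4 6 6 7

Derivation:
I0 mul r4: issue@1 deps=(None,None) exec_start@1 write@2
I1 mul r2: issue@2 deps=(None,None) exec_start@2 write@4
I2 mul r2: issue@3 deps=(None,1) exec_start@4 write@6
I3 add r2: issue@4 deps=(None,None) exec_start@4 write@6
I4 add r1: issue@5 deps=(None,None) exec_start@5 write@7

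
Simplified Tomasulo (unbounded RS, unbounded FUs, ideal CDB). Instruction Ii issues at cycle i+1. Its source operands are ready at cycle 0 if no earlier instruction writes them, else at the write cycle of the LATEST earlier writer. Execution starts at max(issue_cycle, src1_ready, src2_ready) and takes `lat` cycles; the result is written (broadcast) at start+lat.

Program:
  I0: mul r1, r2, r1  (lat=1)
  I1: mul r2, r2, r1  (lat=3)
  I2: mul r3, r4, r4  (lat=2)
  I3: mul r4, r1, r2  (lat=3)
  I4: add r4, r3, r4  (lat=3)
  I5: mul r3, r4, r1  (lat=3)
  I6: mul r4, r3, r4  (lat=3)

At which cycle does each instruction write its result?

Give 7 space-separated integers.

I0 mul r1: issue@1 deps=(None,None) exec_start@1 write@2
I1 mul r2: issue@2 deps=(None,0) exec_start@2 write@5
I2 mul r3: issue@3 deps=(None,None) exec_start@3 write@5
I3 mul r4: issue@4 deps=(0,1) exec_start@5 write@8
I4 add r4: issue@5 deps=(2,3) exec_start@8 write@11
I5 mul r3: issue@6 deps=(4,0) exec_start@11 write@14
I6 mul r4: issue@7 deps=(5,4) exec_start@14 write@17

Answer: 2 5 5 8 11 14 17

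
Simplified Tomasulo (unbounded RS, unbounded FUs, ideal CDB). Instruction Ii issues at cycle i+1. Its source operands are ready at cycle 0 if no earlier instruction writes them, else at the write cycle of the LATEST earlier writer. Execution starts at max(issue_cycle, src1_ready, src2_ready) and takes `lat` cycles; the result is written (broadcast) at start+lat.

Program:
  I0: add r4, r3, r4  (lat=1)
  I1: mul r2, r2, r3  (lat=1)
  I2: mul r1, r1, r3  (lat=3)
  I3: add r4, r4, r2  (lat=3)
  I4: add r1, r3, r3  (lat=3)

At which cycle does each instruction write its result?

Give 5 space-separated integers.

Answer: 2 3 6 7 8

Derivation:
I0 add r4: issue@1 deps=(None,None) exec_start@1 write@2
I1 mul r2: issue@2 deps=(None,None) exec_start@2 write@3
I2 mul r1: issue@3 deps=(None,None) exec_start@3 write@6
I3 add r4: issue@4 deps=(0,1) exec_start@4 write@7
I4 add r1: issue@5 deps=(None,None) exec_start@5 write@8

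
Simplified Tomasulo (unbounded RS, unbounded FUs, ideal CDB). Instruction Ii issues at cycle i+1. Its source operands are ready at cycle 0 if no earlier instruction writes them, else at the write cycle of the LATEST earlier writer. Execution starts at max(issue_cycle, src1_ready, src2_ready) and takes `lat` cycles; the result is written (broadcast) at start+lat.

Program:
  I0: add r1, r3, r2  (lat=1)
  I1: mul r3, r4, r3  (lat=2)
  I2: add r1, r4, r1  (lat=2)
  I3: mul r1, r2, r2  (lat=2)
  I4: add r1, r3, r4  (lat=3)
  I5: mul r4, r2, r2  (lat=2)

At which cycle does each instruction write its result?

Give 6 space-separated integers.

Answer: 2 4 5 6 8 8

Derivation:
I0 add r1: issue@1 deps=(None,None) exec_start@1 write@2
I1 mul r3: issue@2 deps=(None,None) exec_start@2 write@4
I2 add r1: issue@3 deps=(None,0) exec_start@3 write@5
I3 mul r1: issue@4 deps=(None,None) exec_start@4 write@6
I4 add r1: issue@5 deps=(1,None) exec_start@5 write@8
I5 mul r4: issue@6 deps=(None,None) exec_start@6 write@8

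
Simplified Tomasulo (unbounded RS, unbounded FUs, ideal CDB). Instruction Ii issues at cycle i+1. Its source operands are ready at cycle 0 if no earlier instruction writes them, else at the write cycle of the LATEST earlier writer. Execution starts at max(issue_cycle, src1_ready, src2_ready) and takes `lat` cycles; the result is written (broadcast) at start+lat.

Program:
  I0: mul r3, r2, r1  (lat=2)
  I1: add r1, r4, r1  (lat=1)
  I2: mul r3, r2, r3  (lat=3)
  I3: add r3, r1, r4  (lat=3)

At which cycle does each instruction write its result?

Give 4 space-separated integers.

Answer: 3 3 6 7

Derivation:
I0 mul r3: issue@1 deps=(None,None) exec_start@1 write@3
I1 add r1: issue@2 deps=(None,None) exec_start@2 write@3
I2 mul r3: issue@3 deps=(None,0) exec_start@3 write@6
I3 add r3: issue@4 deps=(1,None) exec_start@4 write@7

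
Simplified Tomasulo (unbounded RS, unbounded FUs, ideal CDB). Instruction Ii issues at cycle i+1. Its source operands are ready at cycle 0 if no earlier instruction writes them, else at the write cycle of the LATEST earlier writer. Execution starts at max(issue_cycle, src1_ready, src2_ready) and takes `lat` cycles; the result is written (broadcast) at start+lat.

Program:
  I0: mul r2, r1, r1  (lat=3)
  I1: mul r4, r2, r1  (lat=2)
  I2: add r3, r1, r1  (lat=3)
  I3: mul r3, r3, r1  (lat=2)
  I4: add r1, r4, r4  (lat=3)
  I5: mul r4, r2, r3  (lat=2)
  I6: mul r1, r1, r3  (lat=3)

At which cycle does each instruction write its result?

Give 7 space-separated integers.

Answer: 4 6 6 8 9 10 12

Derivation:
I0 mul r2: issue@1 deps=(None,None) exec_start@1 write@4
I1 mul r4: issue@2 deps=(0,None) exec_start@4 write@6
I2 add r3: issue@3 deps=(None,None) exec_start@3 write@6
I3 mul r3: issue@4 deps=(2,None) exec_start@6 write@8
I4 add r1: issue@5 deps=(1,1) exec_start@6 write@9
I5 mul r4: issue@6 deps=(0,3) exec_start@8 write@10
I6 mul r1: issue@7 deps=(4,3) exec_start@9 write@12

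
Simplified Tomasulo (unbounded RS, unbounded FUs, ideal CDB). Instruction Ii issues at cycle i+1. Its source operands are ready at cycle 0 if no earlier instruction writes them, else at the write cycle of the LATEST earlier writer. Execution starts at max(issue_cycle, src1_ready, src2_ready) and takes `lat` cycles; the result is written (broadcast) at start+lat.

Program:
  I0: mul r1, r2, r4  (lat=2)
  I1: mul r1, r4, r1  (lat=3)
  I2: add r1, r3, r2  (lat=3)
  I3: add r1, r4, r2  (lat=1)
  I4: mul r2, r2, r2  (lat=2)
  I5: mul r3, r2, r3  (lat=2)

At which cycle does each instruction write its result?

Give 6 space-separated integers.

I0 mul r1: issue@1 deps=(None,None) exec_start@1 write@3
I1 mul r1: issue@2 deps=(None,0) exec_start@3 write@6
I2 add r1: issue@3 deps=(None,None) exec_start@3 write@6
I3 add r1: issue@4 deps=(None,None) exec_start@4 write@5
I4 mul r2: issue@5 deps=(None,None) exec_start@5 write@7
I5 mul r3: issue@6 deps=(4,None) exec_start@7 write@9

Answer: 3 6 6 5 7 9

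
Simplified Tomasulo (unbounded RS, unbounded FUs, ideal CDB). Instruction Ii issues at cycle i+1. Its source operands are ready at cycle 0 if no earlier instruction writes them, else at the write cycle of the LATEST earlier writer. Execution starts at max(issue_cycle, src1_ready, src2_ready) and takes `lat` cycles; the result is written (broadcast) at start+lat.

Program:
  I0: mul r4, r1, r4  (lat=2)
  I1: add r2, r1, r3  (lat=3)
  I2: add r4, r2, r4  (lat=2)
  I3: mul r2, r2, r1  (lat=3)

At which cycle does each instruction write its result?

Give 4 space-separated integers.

Answer: 3 5 7 8

Derivation:
I0 mul r4: issue@1 deps=(None,None) exec_start@1 write@3
I1 add r2: issue@2 deps=(None,None) exec_start@2 write@5
I2 add r4: issue@3 deps=(1,0) exec_start@5 write@7
I3 mul r2: issue@4 deps=(1,None) exec_start@5 write@8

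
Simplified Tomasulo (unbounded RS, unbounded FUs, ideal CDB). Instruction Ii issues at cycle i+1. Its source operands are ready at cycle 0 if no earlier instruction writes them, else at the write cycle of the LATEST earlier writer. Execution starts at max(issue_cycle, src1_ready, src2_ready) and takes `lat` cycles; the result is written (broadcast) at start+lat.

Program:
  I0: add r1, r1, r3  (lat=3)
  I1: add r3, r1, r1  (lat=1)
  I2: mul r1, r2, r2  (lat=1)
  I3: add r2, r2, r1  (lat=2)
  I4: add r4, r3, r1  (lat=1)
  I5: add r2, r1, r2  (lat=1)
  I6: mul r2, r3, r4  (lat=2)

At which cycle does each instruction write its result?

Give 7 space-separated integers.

I0 add r1: issue@1 deps=(None,None) exec_start@1 write@4
I1 add r3: issue@2 deps=(0,0) exec_start@4 write@5
I2 mul r1: issue@3 deps=(None,None) exec_start@3 write@4
I3 add r2: issue@4 deps=(None,2) exec_start@4 write@6
I4 add r4: issue@5 deps=(1,2) exec_start@5 write@6
I5 add r2: issue@6 deps=(2,3) exec_start@6 write@7
I6 mul r2: issue@7 deps=(1,4) exec_start@7 write@9

Answer: 4 5 4 6 6 7 9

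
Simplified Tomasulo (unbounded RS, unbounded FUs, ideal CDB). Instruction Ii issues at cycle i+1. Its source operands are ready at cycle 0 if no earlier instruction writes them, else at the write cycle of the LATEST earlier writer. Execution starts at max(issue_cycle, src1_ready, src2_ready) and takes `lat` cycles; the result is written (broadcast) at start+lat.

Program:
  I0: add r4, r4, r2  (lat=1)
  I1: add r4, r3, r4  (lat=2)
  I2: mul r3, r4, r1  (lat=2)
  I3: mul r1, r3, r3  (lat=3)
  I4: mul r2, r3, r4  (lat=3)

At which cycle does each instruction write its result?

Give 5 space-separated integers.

I0 add r4: issue@1 deps=(None,None) exec_start@1 write@2
I1 add r4: issue@2 deps=(None,0) exec_start@2 write@4
I2 mul r3: issue@3 deps=(1,None) exec_start@4 write@6
I3 mul r1: issue@4 deps=(2,2) exec_start@6 write@9
I4 mul r2: issue@5 deps=(2,1) exec_start@6 write@9

Answer: 2 4 6 9 9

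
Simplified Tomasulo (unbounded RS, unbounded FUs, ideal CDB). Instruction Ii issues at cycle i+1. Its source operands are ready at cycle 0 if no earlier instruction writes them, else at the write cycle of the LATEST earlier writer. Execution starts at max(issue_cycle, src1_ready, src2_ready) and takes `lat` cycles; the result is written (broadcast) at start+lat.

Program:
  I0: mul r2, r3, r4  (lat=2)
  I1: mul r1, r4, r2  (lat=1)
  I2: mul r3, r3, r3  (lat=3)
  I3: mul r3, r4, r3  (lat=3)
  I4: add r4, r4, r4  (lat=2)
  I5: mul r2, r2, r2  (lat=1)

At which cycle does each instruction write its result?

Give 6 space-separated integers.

I0 mul r2: issue@1 deps=(None,None) exec_start@1 write@3
I1 mul r1: issue@2 deps=(None,0) exec_start@3 write@4
I2 mul r3: issue@3 deps=(None,None) exec_start@3 write@6
I3 mul r3: issue@4 deps=(None,2) exec_start@6 write@9
I4 add r4: issue@5 deps=(None,None) exec_start@5 write@7
I5 mul r2: issue@6 deps=(0,0) exec_start@6 write@7

Answer: 3 4 6 9 7 7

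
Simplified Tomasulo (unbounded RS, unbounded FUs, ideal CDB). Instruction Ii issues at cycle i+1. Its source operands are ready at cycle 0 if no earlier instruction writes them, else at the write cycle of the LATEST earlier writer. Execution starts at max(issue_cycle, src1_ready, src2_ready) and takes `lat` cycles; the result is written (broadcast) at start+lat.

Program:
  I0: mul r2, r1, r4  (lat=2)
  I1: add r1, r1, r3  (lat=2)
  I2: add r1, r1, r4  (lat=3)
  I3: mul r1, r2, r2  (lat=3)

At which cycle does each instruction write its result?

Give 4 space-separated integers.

I0 mul r2: issue@1 deps=(None,None) exec_start@1 write@3
I1 add r1: issue@2 deps=(None,None) exec_start@2 write@4
I2 add r1: issue@3 deps=(1,None) exec_start@4 write@7
I3 mul r1: issue@4 deps=(0,0) exec_start@4 write@7

Answer: 3 4 7 7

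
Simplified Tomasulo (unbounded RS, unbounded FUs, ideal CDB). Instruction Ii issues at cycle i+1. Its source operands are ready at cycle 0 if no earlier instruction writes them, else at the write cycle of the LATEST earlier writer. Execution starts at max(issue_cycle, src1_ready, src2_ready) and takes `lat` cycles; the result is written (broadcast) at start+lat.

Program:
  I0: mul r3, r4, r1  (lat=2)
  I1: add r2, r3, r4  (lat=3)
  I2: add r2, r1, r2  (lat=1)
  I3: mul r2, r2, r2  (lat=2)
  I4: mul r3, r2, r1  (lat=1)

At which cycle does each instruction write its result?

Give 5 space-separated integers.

I0 mul r3: issue@1 deps=(None,None) exec_start@1 write@3
I1 add r2: issue@2 deps=(0,None) exec_start@3 write@6
I2 add r2: issue@3 deps=(None,1) exec_start@6 write@7
I3 mul r2: issue@4 deps=(2,2) exec_start@7 write@9
I4 mul r3: issue@5 deps=(3,None) exec_start@9 write@10

Answer: 3 6 7 9 10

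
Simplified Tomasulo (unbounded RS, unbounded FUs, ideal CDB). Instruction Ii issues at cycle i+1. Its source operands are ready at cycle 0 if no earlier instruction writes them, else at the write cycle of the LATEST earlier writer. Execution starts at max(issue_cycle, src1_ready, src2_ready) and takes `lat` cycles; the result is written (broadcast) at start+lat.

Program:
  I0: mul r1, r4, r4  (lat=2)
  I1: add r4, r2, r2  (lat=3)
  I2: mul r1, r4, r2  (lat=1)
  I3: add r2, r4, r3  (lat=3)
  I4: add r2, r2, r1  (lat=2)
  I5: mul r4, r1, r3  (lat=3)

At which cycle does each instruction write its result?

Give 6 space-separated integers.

Answer: 3 5 6 8 10 9

Derivation:
I0 mul r1: issue@1 deps=(None,None) exec_start@1 write@3
I1 add r4: issue@2 deps=(None,None) exec_start@2 write@5
I2 mul r1: issue@3 deps=(1,None) exec_start@5 write@6
I3 add r2: issue@4 deps=(1,None) exec_start@5 write@8
I4 add r2: issue@5 deps=(3,2) exec_start@8 write@10
I5 mul r4: issue@6 deps=(2,None) exec_start@6 write@9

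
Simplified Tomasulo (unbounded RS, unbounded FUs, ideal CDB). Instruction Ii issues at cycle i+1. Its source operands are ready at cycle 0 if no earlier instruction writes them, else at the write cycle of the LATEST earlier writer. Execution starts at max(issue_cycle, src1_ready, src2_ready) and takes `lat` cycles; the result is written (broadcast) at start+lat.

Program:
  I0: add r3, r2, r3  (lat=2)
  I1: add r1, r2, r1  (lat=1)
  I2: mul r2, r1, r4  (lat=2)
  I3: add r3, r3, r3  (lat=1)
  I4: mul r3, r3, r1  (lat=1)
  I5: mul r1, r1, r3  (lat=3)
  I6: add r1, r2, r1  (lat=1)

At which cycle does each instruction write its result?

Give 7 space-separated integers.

Answer: 3 3 5 5 6 9 10

Derivation:
I0 add r3: issue@1 deps=(None,None) exec_start@1 write@3
I1 add r1: issue@2 deps=(None,None) exec_start@2 write@3
I2 mul r2: issue@3 deps=(1,None) exec_start@3 write@5
I3 add r3: issue@4 deps=(0,0) exec_start@4 write@5
I4 mul r3: issue@5 deps=(3,1) exec_start@5 write@6
I5 mul r1: issue@6 deps=(1,4) exec_start@6 write@9
I6 add r1: issue@7 deps=(2,5) exec_start@9 write@10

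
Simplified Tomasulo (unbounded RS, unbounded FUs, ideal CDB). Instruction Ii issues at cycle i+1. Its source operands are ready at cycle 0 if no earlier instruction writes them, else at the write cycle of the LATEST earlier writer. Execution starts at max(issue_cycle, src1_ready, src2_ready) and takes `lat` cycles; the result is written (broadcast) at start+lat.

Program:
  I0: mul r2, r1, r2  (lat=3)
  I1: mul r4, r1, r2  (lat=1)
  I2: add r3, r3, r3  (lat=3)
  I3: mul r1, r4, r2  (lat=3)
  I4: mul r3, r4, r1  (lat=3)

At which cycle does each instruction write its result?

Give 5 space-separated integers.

I0 mul r2: issue@1 deps=(None,None) exec_start@1 write@4
I1 mul r4: issue@2 deps=(None,0) exec_start@4 write@5
I2 add r3: issue@3 deps=(None,None) exec_start@3 write@6
I3 mul r1: issue@4 deps=(1,0) exec_start@5 write@8
I4 mul r3: issue@5 deps=(1,3) exec_start@8 write@11

Answer: 4 5 6 8 11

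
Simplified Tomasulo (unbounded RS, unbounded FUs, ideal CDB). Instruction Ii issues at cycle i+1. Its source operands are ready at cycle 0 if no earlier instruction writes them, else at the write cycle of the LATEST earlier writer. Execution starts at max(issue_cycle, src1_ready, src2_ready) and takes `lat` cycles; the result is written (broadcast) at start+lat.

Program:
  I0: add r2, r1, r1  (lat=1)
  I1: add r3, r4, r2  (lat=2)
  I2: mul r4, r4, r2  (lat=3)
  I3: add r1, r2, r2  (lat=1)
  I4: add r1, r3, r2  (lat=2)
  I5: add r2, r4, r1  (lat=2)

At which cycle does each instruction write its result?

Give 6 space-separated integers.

Answer: 2 4 6 5 7 9

Derivation:
I0 add r2: issue@1 deps=(None,None) exec_start@1 write@2
I1 add r3: issue@2 deps=(None,0) exec_start@2 write@4
I2 mul r4: issue@3 deps=(None,0) exec_start@3 write@6
I3 add r1: issue@4 deps=(0,0) exec_start@4 write@5
I4 add r1: issue@5 deps=(1,0) exec_start@5 write@7
I5 add r2: issue@6 deps=(2,4) exec_start@7 write@9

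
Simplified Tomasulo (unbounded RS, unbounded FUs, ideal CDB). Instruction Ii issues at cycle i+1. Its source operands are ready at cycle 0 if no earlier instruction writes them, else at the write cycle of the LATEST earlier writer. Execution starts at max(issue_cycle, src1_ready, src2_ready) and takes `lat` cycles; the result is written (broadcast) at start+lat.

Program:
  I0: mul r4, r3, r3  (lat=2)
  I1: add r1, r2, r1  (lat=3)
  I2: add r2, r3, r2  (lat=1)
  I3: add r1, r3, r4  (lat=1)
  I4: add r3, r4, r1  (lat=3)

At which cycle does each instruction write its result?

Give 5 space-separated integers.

Answer: 3 5 4 5 8

Derivation:
I0 mul r4: issue@1 deps=(None,None) exec_start@1 write@3
I1 add r1: issue@2 deps=(None,None) exec_start@2 write@5
I2 add r2: issue@3 deps=(None,None) exec_start@3 write@4
I3 add r1: issue@4 deps=(None,0) exec_start@4 write@5
I4 add r3: issue@5 deps=(0,3) exec_start@5 write@8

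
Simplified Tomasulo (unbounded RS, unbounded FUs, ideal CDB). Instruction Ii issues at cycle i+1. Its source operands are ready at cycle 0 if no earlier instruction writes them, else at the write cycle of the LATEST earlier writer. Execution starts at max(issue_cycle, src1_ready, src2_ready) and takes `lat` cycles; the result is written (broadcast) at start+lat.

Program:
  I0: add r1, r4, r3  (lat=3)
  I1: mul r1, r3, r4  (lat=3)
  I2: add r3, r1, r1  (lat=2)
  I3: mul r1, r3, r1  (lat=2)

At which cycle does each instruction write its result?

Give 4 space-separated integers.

Answer: 4 5 7 9

Derivation:
I0 add r1: issue@1 deps=(None,None) exec_start@1 write@4
I1 mul r1: issue@2 deps=(None,None) exec_start@2 write@5
I2 add r3: issue@3 deps=(1,1) exec_start@5 write@7
I3 mul r1: issue@4 deps=(2,1) exec_start@7 write@9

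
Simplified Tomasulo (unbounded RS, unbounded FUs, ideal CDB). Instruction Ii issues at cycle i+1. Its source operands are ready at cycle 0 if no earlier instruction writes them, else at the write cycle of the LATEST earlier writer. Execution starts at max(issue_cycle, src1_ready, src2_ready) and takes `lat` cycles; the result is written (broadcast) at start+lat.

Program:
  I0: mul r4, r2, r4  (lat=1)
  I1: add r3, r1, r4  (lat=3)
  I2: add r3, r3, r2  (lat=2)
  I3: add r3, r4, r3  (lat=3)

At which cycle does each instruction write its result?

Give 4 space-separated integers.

Answer: 2 5 7 10

Derivation:
I0 mul r4: issue@1 deps=(None,None) exec_start@1 write@2
I1 add r3: issue@2 deps=(None,0) exec_start@2 write@5
I2 add r3: issue@3 deps=(1,None) exec_start@5 write@7
I3 add r3: issue@4 deps=(0,2) exec_start@7 write@10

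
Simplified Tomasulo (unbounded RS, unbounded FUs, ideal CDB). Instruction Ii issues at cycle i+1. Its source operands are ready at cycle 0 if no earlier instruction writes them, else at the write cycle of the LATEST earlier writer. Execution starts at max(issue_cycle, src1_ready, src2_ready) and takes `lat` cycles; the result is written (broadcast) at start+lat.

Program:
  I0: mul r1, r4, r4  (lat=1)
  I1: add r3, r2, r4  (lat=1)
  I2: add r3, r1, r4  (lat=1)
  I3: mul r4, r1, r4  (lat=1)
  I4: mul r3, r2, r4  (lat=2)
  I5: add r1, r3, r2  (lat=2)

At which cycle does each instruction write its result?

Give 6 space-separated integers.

I0 mul r1: issue@1 deps=(None,None) exec_start@1 write@2
I1 add r3: issue@2 deps=(None,None) exec_start@2 write@3
I2 add r3: issue@3 deps=(0,None) exec_start@3 write@4
I3 mul r4: issue@4 deps=(0,None) exec_start@4 write@5
I4 mul r3: issue@5 deps=(None,3) exec_start@5 write@7
I5 add r1: issue@6 deps=(4,None) exec_start@7 write@9

Answer: 2 3 4 5 7 9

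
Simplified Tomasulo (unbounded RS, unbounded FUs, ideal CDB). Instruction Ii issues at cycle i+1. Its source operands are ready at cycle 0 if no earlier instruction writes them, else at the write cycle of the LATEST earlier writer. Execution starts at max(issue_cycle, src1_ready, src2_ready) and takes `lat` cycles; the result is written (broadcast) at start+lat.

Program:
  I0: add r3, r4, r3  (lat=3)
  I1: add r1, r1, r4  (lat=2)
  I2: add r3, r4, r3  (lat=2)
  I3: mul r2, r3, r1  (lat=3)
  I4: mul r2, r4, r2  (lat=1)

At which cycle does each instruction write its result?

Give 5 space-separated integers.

Answer: 4 4 6 9 10

Derivation:
I0 add r3: issue@1 deps=(None,None) exec_start@1 write@4
I1 add r1: issue@2 deps=(None,None) exec_start@2 write@4
I2 add r3: issue@3 deps=(None,0) exec_start@4 write@6
I3 mul r2: issue@4 deps=(2,1) exec_start@6 write@9
I4 mul r2: issue@5 deps=(None,3) exec_start@9 write@10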